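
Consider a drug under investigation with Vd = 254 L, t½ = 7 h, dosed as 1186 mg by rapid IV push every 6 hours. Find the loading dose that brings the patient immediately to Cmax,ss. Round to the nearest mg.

f = (1/2)^(6/7) ≈ 0.552045; accumulation ratio R = 1/(1−f) ≈ 2.23237.
Loading dose to hit Cmax,ss on first dose: D_load = D_maint·R ≈ 1186 × 2.23237 ≈ 2647.59 mg.

2648 mg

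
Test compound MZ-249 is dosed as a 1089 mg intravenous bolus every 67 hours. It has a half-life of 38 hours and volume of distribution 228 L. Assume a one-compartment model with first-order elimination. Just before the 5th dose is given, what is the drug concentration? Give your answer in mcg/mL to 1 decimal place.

2.0 mcg/mL

f = (1/2)^(τ/t½) = (1/2)^(67/38) ≈ 0.2946.
C₀ = D/Vd = 1089/228 ≈ 4.776 mcg/mL.
Before the 5th dose, 4 doses have been given. Superposition: Cmin = C₀·(f + f² + … + f^4).
≈ 4.776 × (0.2946 + 0.0868 + 0.0256 + 0.0075) ≈ 4.776 × 0.4145 ≈ 1.980 mcg/mL.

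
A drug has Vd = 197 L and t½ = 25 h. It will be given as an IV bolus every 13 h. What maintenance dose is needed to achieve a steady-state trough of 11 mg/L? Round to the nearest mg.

940 mg

τ/t½ = 13/25 ≈ 0.52, so f = (1/2)^(13/25) ≈ 0.697372.
Cmin,ss = (D/Vd)·f/(1−f), so D = Cmin,ss·Vd·(1−f)/f.
D = 11 × 197 × (1−f)/f ≈ 11 × 197 × 0.43395 ≈ 940.37 mg.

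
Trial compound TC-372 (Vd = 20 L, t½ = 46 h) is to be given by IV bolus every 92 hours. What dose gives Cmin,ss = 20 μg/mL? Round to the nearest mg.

1200 mg

τ/t½ = 92/46 ≈ 2, so f = (1/2)^(92/46) ≈ 0.250000.
Cmin,ss = (D/Vd)·f/(1−f), so D = Cmin,ss·Vd·(1−f)/f.
D = 20 × 20 × (1−f)/f ≈ 20 × 20 × 3.00000 ≈ 1200.00 mg.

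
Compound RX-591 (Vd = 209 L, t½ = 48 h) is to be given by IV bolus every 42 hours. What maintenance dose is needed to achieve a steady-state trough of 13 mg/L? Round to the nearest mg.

2266 mg

τ/t½ = 42/48 ≈ 0.875, so f = (1/2)^(42/48) ≈ 0.545254.
Cmin,ss = (D/Vd)·f/(1−f), so D = Cmin,ss·Vd·(1−f)/f.
D = 13 × 209 × (1−f)/f ≈ 13 × 209 × 0.83401 ≈ 2266.01 mg.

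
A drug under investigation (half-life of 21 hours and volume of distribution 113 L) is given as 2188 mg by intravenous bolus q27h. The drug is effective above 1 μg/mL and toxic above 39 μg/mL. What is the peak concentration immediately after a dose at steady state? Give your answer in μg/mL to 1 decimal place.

τ/t½ = 27/21 ≈ 1.2857, so fraction remaining f = (1/2)^(27/21) ≈ 0.4102.
At steady state, accumulation factor R = 1/(1 − e^(−kτ)) ≈ 1.6955.
Each bolus raises the concentration by D/Vd = 2188/113 ≈ 19.363 μg/mL.
Cmax,ss = C₀/(1 − f) ≈ 19.363/0.5898 ≈ 32.830 μg/mL.
Peak 32.8 μg/mL vs MTC 39 μg/mL: below toxic threshold.

32.8 μg/mL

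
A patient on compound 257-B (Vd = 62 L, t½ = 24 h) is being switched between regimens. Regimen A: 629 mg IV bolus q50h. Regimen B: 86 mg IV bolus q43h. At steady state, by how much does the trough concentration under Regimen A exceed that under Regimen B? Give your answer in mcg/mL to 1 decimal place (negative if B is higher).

2.6 mcg/mL

Regimen A: f = (1/2)^(50/24) ≈ 0.2360; Cmin,ss = (629/62)·f/(1−f) ≈ 3.134 mcg/mL.
Regimen B: f = (1/2)^(43/24) ≈ 0.2888; Cmin,ss = (86/62)·f/(1−f) ≈ 0.563 mcg/mL.
Difference ≈ 3.134 − 0.563 ≈ 2.571 mcg/mL.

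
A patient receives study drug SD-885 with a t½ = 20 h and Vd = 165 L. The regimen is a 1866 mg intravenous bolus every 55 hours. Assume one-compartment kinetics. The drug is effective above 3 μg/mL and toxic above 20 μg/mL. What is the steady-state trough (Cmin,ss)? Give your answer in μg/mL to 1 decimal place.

Over one 55-h interval, 55/20 ≈ 2.75 half-lives elapse, leaving f ≈ 0.1487 of each dose.
At steady state, accumulation factor R = 1/(1 − e^(−kτ)) ≈ 1.1747.
Each bolus raises the concentration by D/Vd = 1866/165 ≈ 11.309 μg/mL.
Steady-state peak Cmax,ss = C₀·R ≈ 11.309 × 1.1747 ≈ 13.285 μg/mL.
One interval later, Cmin,ss = Cmax,ss·e^(−kτ) ≈ 13.285 × 0.1487 ≈ 1.975 μg/mL.
Trough 2.0 μg/mL vs MEC 3 μg/mL: subtherapeutic.

2.0 μg/mL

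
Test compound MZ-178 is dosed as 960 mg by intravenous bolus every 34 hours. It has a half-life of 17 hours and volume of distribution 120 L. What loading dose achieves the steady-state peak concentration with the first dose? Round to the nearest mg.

f = (1/2)^(34/17) ≈ 0.250000; accumulation ratio R = 1/(1−f) ≈ 1.33333.
Loading dose to hit Cmax,ss on first dose: D_load = D_maint·R ≈ 960 × 1.33333 ≈ 1280.00 mg.

1280 mg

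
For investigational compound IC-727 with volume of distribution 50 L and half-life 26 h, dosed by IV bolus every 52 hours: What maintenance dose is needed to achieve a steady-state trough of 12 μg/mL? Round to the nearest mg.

τ/t½ = 52/26 ≈ 2, so f = (1/2)^(52/26) ≈ 0.250000.
Cmin,ss = (D/Vd)·f/(1−f), so D = Cmin,ss·Vd·(1−f)/f.
D = 12 × 50 × (1−f)/f ≈ 12 × 50 × 3.00000 ≈ 1800.00 mg.

1800 mg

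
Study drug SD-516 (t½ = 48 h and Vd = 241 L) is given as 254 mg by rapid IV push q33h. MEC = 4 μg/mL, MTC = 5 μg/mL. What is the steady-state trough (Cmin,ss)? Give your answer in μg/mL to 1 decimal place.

1.7 μg/mL

τ/t½ = 33/48 ≈ 0.6875, so fraction remaining f = (1/2)^(33/48) ≈ 0.6209.
Accumulation ratio R = 1/(1 − f) ≈ 1/0.3791 ≈ 2.6378.
Single-dose peak C₀ = D/Vd = 254/241 ≈ 1.054 μg/mL.
Cmax,ss = C₀/(1 − f) ≈ 1.054/0.3791 ≈ 2.780 μg/mL.
Steady-state trough Cmin,ss = Cmax,ss·f ≈ 2.780 × 0.6209 ≈ 1.726 μg/mL.
Trough 1.7 μg/mL vs MEC 4 μg/mL: subtherapeutic.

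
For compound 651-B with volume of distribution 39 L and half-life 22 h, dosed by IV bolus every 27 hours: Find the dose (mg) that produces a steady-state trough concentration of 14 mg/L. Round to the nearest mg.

732 mg

τ/t½ = 27/22 ≈ 1.2273, so f = (1/2)^(27/22) ≈ 0.427124.
Cmin,ss = (D/Vd)·f/(1−f), so D = Cmin,ss·Vd·(1−f)/f.
D = 14 × 39 × (1−f)/f ≈ 14 × 39 × 1.34124 ≈ 732.32 mg.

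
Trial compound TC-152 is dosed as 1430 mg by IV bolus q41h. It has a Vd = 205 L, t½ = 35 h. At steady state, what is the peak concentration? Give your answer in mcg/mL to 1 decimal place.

12.5 mcg/mL

τ/t½ = 41/35 ≈ 1.1714, so fraction remaining f = (1/2)^(41/35) ≈ 0.4440.
At steady state, accumulation factor R = 1/(1 − e^(−kτ)) ≈ 1.7986.
Each bolus raises the concentration by D/Vd = 1430/205 ≈ 6.976 mcg/mL.
Steady-state peak Cmax,ss = C₀·R ≈ 6.976 × 1.7986 ≈ 12.547 mcg/mL.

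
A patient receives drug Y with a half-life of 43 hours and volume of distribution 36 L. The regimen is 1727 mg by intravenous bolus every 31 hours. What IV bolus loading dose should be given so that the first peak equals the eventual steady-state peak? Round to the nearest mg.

f = (1/2)^(31/43) ≈ 0.606706; accumulation ratio R = 1/(1−f) ≈ 2.54263.
Loading dose to hit Cmax,ss on first dose: D_load = D_maint·R ≈ 1727 × 2.54263 ≈ 4391.12 mg.

4391 mg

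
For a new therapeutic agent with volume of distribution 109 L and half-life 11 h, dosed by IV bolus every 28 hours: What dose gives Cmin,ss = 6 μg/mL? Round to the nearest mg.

τ/t½ = 28/11 ≈ 2.5455, so f = (1/2)^(28/11) ≈ 0.171294.
Cmin,ss = (D/Vd)·f/(1−f), so D = Cmin,ss·Vd·(1−f)/f.
D = 6 × 109 × (1−f)/f ≈ 6 × 109 × 4.83792 ≈ 3164.00 mg.

3164 mg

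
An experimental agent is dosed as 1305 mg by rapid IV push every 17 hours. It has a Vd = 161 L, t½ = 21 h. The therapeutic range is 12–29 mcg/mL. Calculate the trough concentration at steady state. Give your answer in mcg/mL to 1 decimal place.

10.8 mcg/mL

Over one 17-h interval, 17/21 ≈ 0.80952 half-lives elapse, leaving f ≈ 0.5706 of each dose.
Accumulation ratio R = 1/(1 − f) ≈ 1/0.4294 ≈ 2.3288.
Single-dose peak C₀ = D/Vd = 1305/161 ≈ 8.106 mcg/mL.
Cmax,ss = C₀/(1 − f) ≈ 8.106/0.4294 ≈ 18.878 mcg/mL.
One interval later, Cmin,ss = Cmax,ss·e^(−kτ) ≈ 18.878 × 0.5706 ≈ 10.772 mcg/mL.
Trough 10.8 mcg/mL vs MEC 12 mcg/mL: subtherapeutic.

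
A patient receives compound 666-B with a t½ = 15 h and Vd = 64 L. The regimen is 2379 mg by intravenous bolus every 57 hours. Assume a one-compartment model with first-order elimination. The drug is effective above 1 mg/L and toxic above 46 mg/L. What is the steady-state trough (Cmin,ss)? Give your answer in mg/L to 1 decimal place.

Over one 57-h interval, 57/15 ≈ 3.8 half-lives elapse, leaving f ≈ 0.0718 of each dose.
At steady state, accumulation factor R = 1/(1 − e^(−kτ)) ≈ 1.0774.
Each bolus raises the concentration by D/Vd = 2379/64 ≈ 37.172 mg/L.
Cmax,ss = C₀/(1 − f) ≈ 37.172/0.9282 ≈ 40.047 mg/L.
Steady-state trough Cmin,ss = Cmax,ss·f ≈ 40.047 × 0.0718 ≈ 2.875 mg/L.
Trough 2.9 mg/L vs MEC 1 mg/L: adequate.

2.9 mg/L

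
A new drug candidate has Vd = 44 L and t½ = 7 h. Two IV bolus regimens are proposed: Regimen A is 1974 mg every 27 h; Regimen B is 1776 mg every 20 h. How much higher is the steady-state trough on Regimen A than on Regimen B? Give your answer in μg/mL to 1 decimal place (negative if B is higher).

Regimen A: f = (1/2)^(27/7) ≈ 0.0690; Cmin,ss = (1974/44)·f/(1−f) ≈ 3.325 μg/mL.
Regimen B: f = (1/2)^(20/7) ≈ 0.1380; Cmin,ss = (1776/44)·f/(1−f) ≈ 6.462 μg/mL.
Difference ≈ 3.325 − 6.462 ≈ -3.137 μg/mL.

-3.1 μg/mL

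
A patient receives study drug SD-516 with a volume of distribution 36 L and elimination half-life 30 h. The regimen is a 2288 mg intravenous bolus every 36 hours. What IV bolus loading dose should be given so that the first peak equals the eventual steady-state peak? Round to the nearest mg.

4052 mg

f = (1/2)^(36/30) ≈ 0.435275; accumulation ratio R = 1/(1−f) ≈ 1.77077.
Loading dose to hit Cmax,ss on first dose: D_load = D_maint·R ≈ 2288 × 1.77077 ≈ 4051.52 mg.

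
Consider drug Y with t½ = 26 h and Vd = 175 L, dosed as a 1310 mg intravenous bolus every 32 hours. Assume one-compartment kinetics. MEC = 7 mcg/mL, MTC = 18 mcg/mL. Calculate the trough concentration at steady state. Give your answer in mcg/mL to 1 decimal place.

k = ln2/t½ = ln2/26 ≈ 0.026660 h⁻¹; fraction remaining f = e^(−kτ) = e^(−0.026660×32) ≈ 0.4261.
Accumulation ratio R = 1/(1 − f) ≈ 1/0.5739 ≈ 1.7425.
Each bolus raises the concentration by D/Vd = 1310/175 ≈ 7.486 mcg/mL.
Steady-state peak Cmax,ss = C₀·R ≈ 7.486 × 1.7425 ≈ 13.044 mcg/mL.
Steady-state trough Cmin,ss = Cmax,ss·f ≈ 13.044 × 0.4261 ≈ 5.558 mcg/mL.
Trough 5.6 mcg/mL vs MEC 7 mcg/mL: subtherapeutic.

5.6 mcg/mL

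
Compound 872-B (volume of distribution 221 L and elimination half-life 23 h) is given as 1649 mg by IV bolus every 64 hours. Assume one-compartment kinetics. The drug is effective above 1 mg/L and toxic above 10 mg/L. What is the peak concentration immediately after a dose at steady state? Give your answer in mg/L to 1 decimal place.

τ/t½ = 64/23 ≈ 2.7826, so fraction remaining f = (1/2)^(64/23) ≈ 0.1453.
At steady state, accumulation factor R = 1/(1 − e^(−kτ)) ≈ 1.1700.
Each bolus raises the concentration by D/Vd = 1649/221 ≈ 7.462 mg/L.
Steady-state peak Cmax,ss = C₀·R ≈ 7.462 × 1.1700 ≈ 8.731 mg/L.
Peak 8.7 mg/L vs MTC 10 mg/L: below toxic threshold.

8.7 mg/L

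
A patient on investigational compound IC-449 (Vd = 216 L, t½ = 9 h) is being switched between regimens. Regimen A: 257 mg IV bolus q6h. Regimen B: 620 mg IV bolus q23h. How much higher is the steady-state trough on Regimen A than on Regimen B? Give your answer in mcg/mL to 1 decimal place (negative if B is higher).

Regimen A: f = (1/2)^(6/9) ≈ 0.6300; Cmin,ss = (257/216)·f/(1−f) ≈ 2.026 mcg/mL.
Regimen B: f = (1/2)^(23/9) ≈ 0.1701; Cmin,ss = (620/216)·f/(1−f) ≈ 0.588 mcg/mL.
Difference ≈ 2.026 − 0.588 ≈ 1.438 mcg/mL.

1.4 mcg/mL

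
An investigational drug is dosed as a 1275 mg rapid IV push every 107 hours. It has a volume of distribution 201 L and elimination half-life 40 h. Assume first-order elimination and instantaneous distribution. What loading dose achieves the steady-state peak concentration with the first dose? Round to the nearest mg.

f = (1/2)^(107/40) ≈ 0.156583; accumulation ratio R = 1/(1−f) ≈ 1.18565.
Loading dose to hit Cmax,ss on first dose: D_load = D_maint·R ≈ 1275 × 1.18565 ≈ 1511.70 mg.

1512 mg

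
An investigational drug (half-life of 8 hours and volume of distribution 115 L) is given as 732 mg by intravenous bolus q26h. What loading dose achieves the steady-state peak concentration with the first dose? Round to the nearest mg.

f = (1/2)^(26/8) ≈ 0.105112; accumulation ratio R = 1/(1−f) ≈ 1.11746.
Loading dose to hit Cmax,ss on first dose: D_load = D_maint·R ≈ 732 × 1.11746 ≈ 817.98 mg.

818 mg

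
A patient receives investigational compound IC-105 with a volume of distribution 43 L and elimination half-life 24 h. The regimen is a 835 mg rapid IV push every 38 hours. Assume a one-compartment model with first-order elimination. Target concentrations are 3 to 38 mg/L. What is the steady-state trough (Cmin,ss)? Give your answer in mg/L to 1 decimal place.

τ/t½ = 38/24 ≈ 1.5833, so fraction remaining f = (1/2)^(38/24) ≈ 0.3337.
Each bolus raises the concentration by D/Vd = 835/43 ≈ 19.419 mg/L.
Steady-state trough Cmin,ss = C₀·f/(1−f) ≈ 19.419 × 0.3337/0.6663 ≈ 9.726 mg/L.
Trough 9.7 mg/L vs MEC 3 mg/L: adequate.

9.7 mg/L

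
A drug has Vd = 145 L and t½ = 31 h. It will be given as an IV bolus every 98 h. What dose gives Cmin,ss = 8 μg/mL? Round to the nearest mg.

τ/t½ = 98/31 ≈ 3.1613, so f = (1/2)^(98/31) ≈ 0.111778.
Cmin,ss = (D/Vd)·f/(1−f), so D = Cmin,ss·Vd·(1−f)/f.
D = 8 × 145 × (1−f)/f ≈ 8 × 145 × 7.94630 ≈ 9217.71 mg.

9218 mg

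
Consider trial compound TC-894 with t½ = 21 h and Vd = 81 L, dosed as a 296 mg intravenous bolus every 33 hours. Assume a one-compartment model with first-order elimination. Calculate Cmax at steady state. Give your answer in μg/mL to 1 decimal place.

Over one 33-h interval, 33/21 ≈ 1.5714 half-lives elapse, leaving f ≈ 0.3365 of each dose.
Accumulation ratio R = 1/(1 − f) ≈ 1/0.6635 ≈ 1.5072.
Single-dose peak C₀ = D/Vd = 296/81 ≈ 3.654 μg/mL.
Steady-state peak Cmax,ss = C₀·R ≈ 3.654 × 1.5072 ≈ 5.507 μg/mL.

5.5 μg/mL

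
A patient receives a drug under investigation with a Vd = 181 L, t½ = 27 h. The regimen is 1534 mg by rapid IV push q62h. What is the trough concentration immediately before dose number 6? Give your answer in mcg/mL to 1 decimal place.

f = (1/2)^(τ/t½) = (1/2)^(62/27) ≈ 0.2036.
C₀ = D/Vd = 1534/181 ≈ 8.475 mcg/mL.
Before the 6th dose, 5 doses have been given. Superposition: Cmin = C₀·(f + f² + … + f^5).
≈ 8.475 × (0.2036 + 0.0415 + 0.0084 + 0.0017 + 0.0003) ≈ 8.475 × 0.2555 ≈ 2.165 mcg/mL.

2.2 mcg/mL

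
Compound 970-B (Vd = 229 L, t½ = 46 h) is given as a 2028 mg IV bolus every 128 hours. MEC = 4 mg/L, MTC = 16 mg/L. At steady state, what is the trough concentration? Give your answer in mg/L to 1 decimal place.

k = ln2/t½ = ln2/46 ≈ 0.015068 h⁻¹; fraction remaining f = e^(−kτ) = e^(−0.015068×128) ≈ 0.1453.
Single-dose peak C₀ = D/Vd = 2028/229 ≈ 8.856 mg/L.
Steady-state trough Cmin,ss = C₀·f/(1−f) ≈ 8.856 × 0.1453/0.8547 ≈ 1.506 mg/L.
Trough 1.5 mg/L vs MEC 4 mg/L: subtherapeutic.

1.5 mg/L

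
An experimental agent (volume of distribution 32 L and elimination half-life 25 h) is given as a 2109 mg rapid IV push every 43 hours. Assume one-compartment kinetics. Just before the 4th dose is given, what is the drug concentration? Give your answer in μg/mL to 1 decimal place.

f = (1/2)^(τ/t½) = (1/2)^(43/25) ≈ 0.3035.
C₀ = D/Vd = 2109/32 ≈ 65.906 μg/mL.
Before the 4th dose, 3 doses have been given. Superposition: Cmin = C₀·(f + f² + … + f^3).
≈ 65.906 × (0.3035 + 0.0921 + 0.0280) ≈ 65.906 × 0.4236 ≈ 27.918 μg/mL.

27.9 μg/mL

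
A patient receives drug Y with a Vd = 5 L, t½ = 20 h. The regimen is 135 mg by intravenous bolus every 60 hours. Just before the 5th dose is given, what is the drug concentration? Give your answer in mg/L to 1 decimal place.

3.9 mg/L

f = (1/2)^(τ/t½) = (1/2)^(60/20) ≈ 0.1250.
C₀ = D/Vd = 135/5 ≈ 27.000 mg/L.
Before the 5th dose, 4 doses have been given. Superposition: Cmin = C₀·(f + f² + … + f^4).
≈ 27.000 × (0.1250 + 0.0156 + 0.0020 + 0.0002) ≈ 27.000 × 0.1428 ≈ 3.856 mg/L.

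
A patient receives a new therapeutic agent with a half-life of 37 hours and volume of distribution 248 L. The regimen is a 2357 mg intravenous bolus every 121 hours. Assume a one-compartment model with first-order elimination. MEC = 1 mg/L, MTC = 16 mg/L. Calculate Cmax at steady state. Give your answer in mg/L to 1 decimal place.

τ/t½ = 121/37 ≈ 3.2703, so fraction remaining f = (1/2)^(121/37) ≈ 0.1036.
At steady state, accumulation factor R = 1/(1 − e^(−kτ)) ≈ 1.1156.
Single-dose peak C₀ = D/Vd = 2357/248 ≈ 9.504 mg/L.
Steady-state peak Cmax,ss = C₀·R ≈ 9.504 × 1.1156 ≈ 10.603 mg/L.
Peak 10.6 mg/L vs MTC 16 mg/L: below toxic threshold.

10.6 mg/L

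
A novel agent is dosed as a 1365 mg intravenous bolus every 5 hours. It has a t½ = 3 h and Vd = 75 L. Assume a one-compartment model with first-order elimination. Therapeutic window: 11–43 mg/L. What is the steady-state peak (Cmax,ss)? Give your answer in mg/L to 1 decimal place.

k = ln2/t½ = ln2/3 ≈ 0.231049 h⁻¹; fraction remaining f = e^(−kτ) = e^(−0.231049×5) ≈ 0.3150.
At steady state, accumulation factor R = 1/(1 − e^(−kτ)) ≈ 1.4599.
Single-dose peak C₀ = D/Vd = 1365/75 ≈ 18.200 mg/L.
Steady-state peak Cmax,ss = C₀·R ≈ 18.200 × 1.4599 ≈ 26.570 mg/L.
Peak 26.6 mg/L vs MTC 43 mg/L: below toxic threshold.

26.6 mg/L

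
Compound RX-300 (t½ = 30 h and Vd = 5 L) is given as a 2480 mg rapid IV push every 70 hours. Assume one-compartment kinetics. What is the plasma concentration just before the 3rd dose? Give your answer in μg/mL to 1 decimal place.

f = (1/2)^(τ/t½) = (1/2)^(70/30) ≈ 0.1984.
C₀ = D/Vd = 2480/5 ≈ 496.000 μg/mL.
Before the 3rd dose, 2 doses have been given. Superposition: Cmin = C₀·(f + f²).
≈ 496.000 × (0.1984 + 0.0394) ≈ 496.000 × 0.2378 ≈ 117.949 μg/mL.

117.9 μg/mL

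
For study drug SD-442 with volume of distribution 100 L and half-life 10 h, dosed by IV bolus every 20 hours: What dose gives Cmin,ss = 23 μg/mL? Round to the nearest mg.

τ/t½ = 20/10 ≈ 2, so f = (1/2)^(20/10) ≈ 0.250000.
Cmin,ss = (D/Vd)·f/(1−f), so D = Cmin,ss·Vd·(1−f)/f.
D = 23 × 100 × (1−f)/f ≈ 23 × 100 × 3.00000 ≈ 6900.00 mg.

6900 mg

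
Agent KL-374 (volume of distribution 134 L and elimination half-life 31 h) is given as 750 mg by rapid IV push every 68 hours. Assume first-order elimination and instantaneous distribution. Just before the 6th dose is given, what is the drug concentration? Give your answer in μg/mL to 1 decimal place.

1.6 μg/mL

f = (1/2)^(τ/t½) = (1/2)^(68/31) ≈ 0.2186.
C₀ = D/Vd = 750/134 ≈ 5.597 μg/mL.
Before the 6th dose, 5 doses have been given. Superposition: Cmin = C₀·(f + f² + … + f^5).
≈ 5.597 × (0.2186 + 0.0478 + 0.0104 + 0.0023 + 0.0005) ≈ 5.597 × 0.2796 ≈ 1.565 μg/mL.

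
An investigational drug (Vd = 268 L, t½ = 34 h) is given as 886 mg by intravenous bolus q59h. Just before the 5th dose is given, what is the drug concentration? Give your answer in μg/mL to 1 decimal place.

f = (1/2)^(τ/t½) = (1/2)^(59/34) ≈ 0.3003.
C₀ = D/Vd = 886/268 ≈ 3.306 μg/mL.
Before the 5th dose, 4 doses have been given. Superposition: Cmin = C₀·(f + f² + … + f^4).
≈ 3.306 × (0.3003 + 0.0902 + 0.0271 + 0.0081) ≈ 3.306 × 0.4257 ≈ 1.407 μg/mL.

1.4 μg/mL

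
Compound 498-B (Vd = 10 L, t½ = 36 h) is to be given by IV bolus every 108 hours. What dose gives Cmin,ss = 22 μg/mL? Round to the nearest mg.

τ/t½ = 108/36 ≈ 3, so f = (1/2)^(108/36) ≈ 0.125000.
Cmin,ss = (D/Vd)·f/(1−f), so D = Cmin,ss·Vd·(1−f)/f.
D = 22 × 10 × (1−f)/f ≈ 22 × 10 × 7.00000 ≈ 1540.00 mg.

1540 mg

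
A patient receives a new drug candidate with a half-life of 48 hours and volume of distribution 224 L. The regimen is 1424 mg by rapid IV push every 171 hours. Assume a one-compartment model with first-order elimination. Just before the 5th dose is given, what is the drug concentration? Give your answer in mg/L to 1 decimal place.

0.6 mg/L

f = (1/2)^(τ/t½) = (1/2)^(171/48) ≈ 0.0846.
C₀ = D/Vd = 1424/224 ≈ 6.357 mg/L.
Before the 5th dose, 4 doses have been given. Superposition: Cmin = C₀·(f + f² + … + f^4).
≈ 6.357 × (0.0846 + 0.0072 + 0.0006 + 0.0001) ≈ 6.357 × 0.0925 ≈ 0.588 mg/L.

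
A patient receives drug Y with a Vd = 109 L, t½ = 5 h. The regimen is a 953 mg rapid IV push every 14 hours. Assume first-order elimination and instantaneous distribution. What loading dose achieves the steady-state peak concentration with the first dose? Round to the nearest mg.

f = (1/2)^(14/5) ≈ 0.143587; accumulation ratio R = 1/(1−f) ≈ 1.16766.
Loading dose to hit Cmax,ss on first dose: D_load = D_maint·R ≈ 953 × 1.16766 ≈ 1112.78 mg.

1113 mg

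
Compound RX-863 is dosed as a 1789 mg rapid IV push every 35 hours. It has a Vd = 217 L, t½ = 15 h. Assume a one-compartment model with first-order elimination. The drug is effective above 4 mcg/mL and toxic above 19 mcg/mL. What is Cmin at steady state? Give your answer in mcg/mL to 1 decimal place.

2.0 mcg/mL

τ/t½ = 35/15 ≈ 2.3333, so fraction remaining f = (1/2)^(35/15) ≈ 0.1984.
Accumulation ratio R = 1/(1 − f) ≈ 1/0.8016 ≈ 1.2475.
Single-dose peak C₀ = D/Vd = 1789/217 ≈ 8.244 mcg/mL.
Steady-state peak Cmax,ss = C₀·R ≈ 8.244 × 1.2475 ≈ 10.284 mcg/mL.
One interval later, Cmin,ss = Cmax,ss·e^(−kτ) ≈ 10.284 × 0.1984 ≈ 2.040 mcg/mL.
Trough 2.0 mcg/mL vs MEC 4 mcg/mL: subtherapeutic.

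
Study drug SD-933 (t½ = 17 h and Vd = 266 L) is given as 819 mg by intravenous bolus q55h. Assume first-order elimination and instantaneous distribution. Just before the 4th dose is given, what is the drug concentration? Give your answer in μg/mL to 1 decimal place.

0.4 μg/mL

f = (1/2)^(τ/t½) = (1/2)^(55/17) ≈ 0.1062.
C₀ = D/Vd = 819/266 ≈ 3.079 μg/mL.
Before the 4th dose, 3 doses have been given. Superposition: Cmin = C₀·(f + f² + … + f^3).
≈ 3.079 × (0.1062 + 0.0113 + 0.0012) ≈ 3.079 × 0.1187 ≈ 0.365 μg/mL.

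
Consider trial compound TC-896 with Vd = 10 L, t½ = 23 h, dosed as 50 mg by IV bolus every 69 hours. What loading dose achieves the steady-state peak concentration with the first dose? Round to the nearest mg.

f = (1/2)^(69/23) ≈ 0.125000; accumulation ratio R = 1/(1−f) ≈ 1.14286.
Loading dose to hit Cmax,ss on first dose: D_load = D_maint·R ≈ 50 × 1.14286 ≈ 57.14 mg.

57 mg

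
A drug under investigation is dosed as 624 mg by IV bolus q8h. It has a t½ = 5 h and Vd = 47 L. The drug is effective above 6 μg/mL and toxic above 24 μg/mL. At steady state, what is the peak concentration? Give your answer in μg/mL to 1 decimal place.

Over one 8-h interval, 8/5 ≈ 1.6 half-lives elapse, leaving f ≈ 0.3299 of each dose.
Accumulation ratio R = 1/(1 − f) ≈ 1/0.6701 ≈ 1.4923.
Each bolus raises the concentration by D/Vd = 624/47 ≈ 13.277 μg/mL.
Cmax,ss = C₀/(1 − f) ≈ 13.277/0.6701 ≈ 19.813 μg/mL.
Peak 19.8 μg/mL vs MTC 24 μg/mL: below toxic threshold.

19.8 μg/mL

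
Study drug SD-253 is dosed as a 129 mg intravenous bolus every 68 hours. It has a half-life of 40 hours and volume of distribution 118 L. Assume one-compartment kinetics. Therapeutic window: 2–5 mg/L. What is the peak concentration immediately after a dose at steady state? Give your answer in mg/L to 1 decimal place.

k = ln2/t½ = ln2/40 ≈ 0.017329 h⁻¹; fraction remaining f = e^(−kτ) = e^(−0.017329×68) ≈ 0.3078.
At steady state, accumulation factor R = 1/(1 − e^(−kτ)) ≈ 1.4447.
Single-dose peak C₀ = D/Vd = 129/118 ≈ 1.093 mg/L.
Steady-state peak Cmax,ss = C₀·R ≈ 1.093 × 1.4447 ≈ 1.579 mg/L.
Peak 1.6 mg/L vs MTC 5 mg/L: below toxic threshold.

1.6 mg/L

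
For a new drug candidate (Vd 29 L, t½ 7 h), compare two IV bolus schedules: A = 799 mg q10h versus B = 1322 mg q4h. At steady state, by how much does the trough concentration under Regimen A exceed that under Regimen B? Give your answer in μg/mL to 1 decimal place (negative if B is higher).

Regimen A: f = (1/2)^(10/7) ≈ 0.3715; Cmin,ss = (799/29)·f/(1−f) ≈ 16.286 μg/mL.
Regimen B: f = (1/2)^(4/7) ≈ 0.6730; Cmin,ss = (1322/29)·f/(1−f) ≈ 93.821 μg/mL.
Difference ≈ 16.286 − 93.821 ≈ -77.535 μg/mL.

-77.5 μg/mL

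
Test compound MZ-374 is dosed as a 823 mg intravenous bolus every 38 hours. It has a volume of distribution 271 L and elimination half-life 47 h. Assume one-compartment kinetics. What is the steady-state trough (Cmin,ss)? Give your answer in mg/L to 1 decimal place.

4.0 mg/L

Over one 38-h interval, 38/47 ≈ 0.80851 half-lives elapse, leaving f ≈ 0.5710 of each dose.
Accumulation ratio R = 1/(1 − f) ≈ 1/0.4290 ≈ 2.3310.
Each bolus raises the concentration by D/Vd = 823/271 ≈ 3.037 mg/L.
Cmax,ss = C₀/(1 − f) ≈ 3.037/0.4290 ≈ 7.079 mg/L.
Steady-state trough Cmin,ss = Cmax,ss·f ≈ 7.079 × 0.5710 ≈ 4.042 mg/L.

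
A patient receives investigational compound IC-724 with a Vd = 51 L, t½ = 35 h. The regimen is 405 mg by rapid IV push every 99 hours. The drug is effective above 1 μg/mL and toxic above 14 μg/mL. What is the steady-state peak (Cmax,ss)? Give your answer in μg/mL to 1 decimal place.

9.2 μg/mL

k = ln2/t½ = ln2/35 ≈ 0.019804 h⁻¹; fraction remaining f = e^(−kτ) = e^(−0.019804×99) ≈ 0.1408.
At steady state, accumulation factor R = 1/(1 − e^(−kτ)) ≈ 1.1639.
Each bolus raises the concentration by D/Vd = 405/51 ≈ 7.941 μg/mL.
Steady-state peak Cmax,ss = C₀·R ≈ 7.941 × 1.1639 ≈ 9.243 μg/mL.
Peak 9.2 μg/mL vs MTC 14 μg/mL: below toxic threshold.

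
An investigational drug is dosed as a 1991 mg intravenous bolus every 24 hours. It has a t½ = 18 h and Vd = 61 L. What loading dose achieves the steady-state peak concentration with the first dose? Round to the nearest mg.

3301 mg

f = (1/2)^(24/18) ≈ 0.396850; accumulation ratio R = 1/(1−f) ≈ 1.65796.
Loading dose to hit Cmax,ss on first dose: D_load = D_maint·R ≈ 1991 × 1.65796 ≈ 3301.00 mg.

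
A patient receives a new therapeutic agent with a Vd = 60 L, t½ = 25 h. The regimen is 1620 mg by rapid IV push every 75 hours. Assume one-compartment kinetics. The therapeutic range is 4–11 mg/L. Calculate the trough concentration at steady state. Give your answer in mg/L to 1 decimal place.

τ = 75 h = 3 half-lives, so f = (1/2)^3 = 0.125.
At steady state, R = 1/(1 − 0.125) = 8/7.
Single-dose peak C₀ = D/Vd = 1620/60 = 27 mg/L.
Steady-state peak Cmax,ss = C₀·R = 27 × 8/7 ≈ 30.857 mg/L.
Steady-state trough Cmin,ss = Cmax,ss·f ≈ 30.857 × 0.125 ≈ 3.857 mg/L.
Trough 3.9 mg/L vs MEC 4 mg/L: subtherapeutic.

3.9 mg/L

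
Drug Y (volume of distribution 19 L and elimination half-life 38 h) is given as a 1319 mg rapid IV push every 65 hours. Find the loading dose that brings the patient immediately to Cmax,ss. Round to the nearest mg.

f = (1/2)^(65/38) ≈ 0.305549; accumulation ratio R = 1/(1−f) ≈ 1.43999.
Loading dose to hit Cmax,ss on first dose: D_load = D_maint·R ≈ 1319 × 1.43999 ≈ 1899.35 mg.

1899 mg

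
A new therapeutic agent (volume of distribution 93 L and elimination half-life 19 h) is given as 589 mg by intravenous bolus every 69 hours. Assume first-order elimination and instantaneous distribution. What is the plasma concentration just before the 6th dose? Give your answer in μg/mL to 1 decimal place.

0.6 μg/mL

f = (1/2)^(τ/t½) = (1/2)^(69/19) ≈ 0.0807.
C₀ = D/Vd = 589/93 ≈ 6.333 μg/mL.
Before the 6th dose, 5 doses have been given. Superposition: Cmin = C₀·(f + f² + … + f^5).
≈ 6.333 × (0.0807 + 0.0065 + 0.0005 + 0.0000 + 0.0000) ≈ 6.333 × 0.0877 ≈ 0.555 μg/mL.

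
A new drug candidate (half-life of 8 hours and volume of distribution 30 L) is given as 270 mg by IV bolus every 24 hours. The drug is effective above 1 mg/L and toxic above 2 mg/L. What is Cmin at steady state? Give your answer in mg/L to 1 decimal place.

The dosing interval is 3 half-lives, so f = 2^(−3) = 0.125.
At steady state, R = 1/(1 − 0.125) = 8/7.
Single-dose peak C₀ = D/Vd = 270/30 = 9 mg/L.
Steady-state peak Cmax,ss = C₀·R = 9 × 8/7 ≈ 10.286 mg/L.
Steady-state trough Cmin,ss = Cmax,ss·f ≈ 10.286 × 0.125 ≈ 1.286 mg/L.
Trough 1.3 mg/L vs MEC 1 mg/L: adequate.

1.3 mg/L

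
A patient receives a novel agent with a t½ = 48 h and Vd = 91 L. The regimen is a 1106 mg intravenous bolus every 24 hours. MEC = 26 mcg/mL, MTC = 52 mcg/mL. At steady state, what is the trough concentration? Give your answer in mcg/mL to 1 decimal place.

Over one 24-h interval, 24/48 ≈ 0.5 half-lives elapse, leaving f ≈ 0.7071 of each dose.
Single-dose peak C₀ = D/Vd = 1106/91 ≈ 12.154 mcg/mL.
Steady-state trough Cmin,ss = C₀·f/(1−f) ≈ 12.154 × 0.7071/0.2929 ≈ 29.341 mcg/mL.
Trough 29.3 mcg/mL vs MEC 26 mcg/mL: adequate.

29.3 mcg/mL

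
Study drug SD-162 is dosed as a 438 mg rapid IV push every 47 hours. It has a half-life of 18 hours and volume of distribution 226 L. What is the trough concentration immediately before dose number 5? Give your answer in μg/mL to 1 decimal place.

f = (1/2)^(τ/t½) = (1/2)^(47/18) ≈ 0.1637.
C₀ = D/Vd = 438/226 ≈ 1.938 μg/mL.
Before the 5th dose, 4 doses have been given. Superposition: Cmin = C₀·(f + f² + … + f^4).
≈ 1.938 × (0.1637 + 0.0268 + 0.0044 + 0.0007) ≈ 1.938 × 0.1956 ≈ 0.379 μg/mL.

0.4 μg/mL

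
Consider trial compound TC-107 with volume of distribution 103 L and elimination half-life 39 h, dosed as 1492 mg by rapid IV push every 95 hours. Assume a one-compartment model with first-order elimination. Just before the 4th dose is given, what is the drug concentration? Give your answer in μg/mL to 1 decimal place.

3.3 μg/mL

f = (1/2)^(τ/t½) = (1/2)^(95/39) ≈ 0.1848.
C₀ = D/Vd = 1492/103 ≈ 14.485 μg/mL.
Before the 4th dose, 3 doses have been given. Superposition: Cmin = C₀·(f + f² + … + f^3).
≈ 14.485 × (0.1848 + 0.0342 + 0.0063) ≈ 14.485 × 0.2253 ≈ 3.263 μg/mL.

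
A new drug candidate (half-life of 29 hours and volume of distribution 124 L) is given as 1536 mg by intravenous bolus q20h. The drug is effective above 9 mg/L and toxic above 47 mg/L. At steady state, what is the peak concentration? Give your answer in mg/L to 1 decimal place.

32.6 mg/L

τ/t½ = 20/29 ≈ 0.68966, so fraction remaining f = (1/2)^(20/29) ≈ 0.6200.
Accumulation ratio R = 1/(1 − f) ≈ 1/0.3800 ≈ 2.6316.
Single-dose peak C₀ = D/Vd = 1536/124 ≈ 12.387 mg/L.
Cmax,ss = C₀/(1 − f) ≈ 12.387/0.3800 ≈ 32.597 mg/L.
Peak 32.6 mg/L vs MTC 47 mg/L: below toxic threshold.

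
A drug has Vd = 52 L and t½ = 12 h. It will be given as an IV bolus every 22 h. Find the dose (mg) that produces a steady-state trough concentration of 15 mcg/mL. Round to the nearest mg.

2000 mg

τ/t½ = 22/12 ≈ 1.8333, so f = (1/2)^(22/12) ≈ 0.280616.
Cmin,ss = (D/Vd)·f/(1−f), so D = Cmin,ss·Vd·(1−f)/f.
D = 15 × 52 × (1−f)/f ≈ 15 × 52 × 2.56359 ≈ 1999.60 mg.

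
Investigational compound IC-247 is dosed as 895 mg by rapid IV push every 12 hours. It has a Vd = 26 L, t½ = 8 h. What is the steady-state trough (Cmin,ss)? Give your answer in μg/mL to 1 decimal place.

k = ln2/t½ = ln2/8 ≈ 0.086643 h⁻¹; fraction remaining f = e^(−kτ) = e^(−0.086643×12) ≈ 0.3536.
Each bolus raises the concentration by D/Vd = 895/26 ≈ 34.423 μg/mL.
Steady-state trough Cmin,ss = C₀·f/(1−f) ≈ 34.423 × 0.3536/0.6464 ≈ 18.830 μg/mL.

18.8 μg/mL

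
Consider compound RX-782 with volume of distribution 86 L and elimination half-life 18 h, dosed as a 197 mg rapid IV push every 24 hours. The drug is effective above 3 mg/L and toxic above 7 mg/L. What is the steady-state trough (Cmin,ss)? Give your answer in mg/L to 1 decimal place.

k = ln2/t½ = ln2/18 ≈ 0.038508 h⁻¹; fraction remaining f = e^(−kτ) = e^(−0.038508×24) ≈ 0.3969.
Each bolus raises the concentration by D/Vd = 197/86 ≈ 2.291 mg/L.
Steady-state trough Cmin,ss = C₀·f/(1−f) ≈ 2.291 × 0.3969/0.6031 ≈ 1.508 mg/L.
Trough 1.5 mg/L vs MEC 3 mg/L: subtherapeutic.

1.5 mg/L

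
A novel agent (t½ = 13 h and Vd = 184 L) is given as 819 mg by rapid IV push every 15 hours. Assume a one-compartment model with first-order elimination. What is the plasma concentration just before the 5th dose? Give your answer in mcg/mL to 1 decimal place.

3.5 mcg/mL

f = (1/2)^(τ/t½) = (1/2)^(15/13) ≈ 0.4494.
C₀ = D/Vd = 819/184 ≈ 4.451 mcg/mL.
Before the 5th dose, 4 doses have been given. Superposition: Cmin = C₀·(f + f² + … + f^4).
≈ 4.451 × (0.4494 + 0.2020 + 0.0908 + 0.0408) ≈ 4.451 × 0.7830 ≈ 3.485 mcg/mL.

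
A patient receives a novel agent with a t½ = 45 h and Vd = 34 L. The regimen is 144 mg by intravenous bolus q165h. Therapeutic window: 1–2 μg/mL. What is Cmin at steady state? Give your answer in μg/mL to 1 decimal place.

0.4 μg/mL

τ/t½ = 165/45 ≈ 3.6667, so fraction remaining f = (1/2)^(165/45) ≈ 0.0787.
Accumulation ratio R = 1/(1 − f) ≈ 1/0.9213 ≈ 1.0854.
Each bolus raises the concentration by D/Vd = 144/34 ≈ 4.235 μg/mL.
Steady-state peak Cmax,ss = C₀·R ≈ 4.235 × 1.0854 ≈ 4.597 μg/mL.
One interval later, Cmin,ss = Cmax,ss·e^(−kτ) ≈ 4.597 × 0.0787 ≈ 0.362 μg/mL.
Trough 0.4 μg/mL vs MEC 1 μg/mL: subtherapeutic.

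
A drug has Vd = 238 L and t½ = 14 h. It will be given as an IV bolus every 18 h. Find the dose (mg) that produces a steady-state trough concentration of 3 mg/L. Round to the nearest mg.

τ/t½ = 18/14 ≈ 1.2857, so f = (1/2)^(18/14) ≈ 0.410168.
Cmin,ss = (D/Vd)·f/(1−f), so D = Cmin,ss·Vd·(1−f)/f.
D = 3 × 238 × (1−f)/f ≈ 3 × 238 × 1.43803 ≈ 1026.75 mg.

1027 mg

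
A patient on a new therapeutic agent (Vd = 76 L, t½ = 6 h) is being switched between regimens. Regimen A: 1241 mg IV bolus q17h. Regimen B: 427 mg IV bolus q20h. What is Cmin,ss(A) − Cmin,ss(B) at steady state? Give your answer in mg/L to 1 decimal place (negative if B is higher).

Regimen A: f = (1/2)^(17/6) ≈ 0.1403; Cmin,ss = (1241/76)·f/(1−f) ≈ 2.665 mg/L.
Regimen B: f = (1/2)^(20/6) ≈ 0.0992; Cmin,ss = (427/76)·f/(1−f) ≈ 0.619 mg/L.
Difference ≈ 2.665 − 0.619 ≈ 2.046 mg/L.

2.0 mg/L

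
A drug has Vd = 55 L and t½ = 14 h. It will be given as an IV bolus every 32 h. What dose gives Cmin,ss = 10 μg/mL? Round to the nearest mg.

2132 mg

τ/t½ = 32/14 ≈ 2.2857, so f = (1/2)^(32/14) ≈ 0.205084.
Cmin,ss = (D/Vd)·f/(1−f), so D = Cmin,ss·Vd·(1−f)/f.
D = 10 × 55 × (1−f)/f ≈ 10 × 55 × 3.87605 ≈ 2131.83 mg.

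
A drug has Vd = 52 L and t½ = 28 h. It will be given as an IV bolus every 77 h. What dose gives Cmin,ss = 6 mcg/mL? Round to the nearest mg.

τ/t½ = 77/28 ≈ 2.75, so f = (1/2)^(77/28) ≈ 0.148651.
Cmin,ss = (D/Vd)·f/(1−f), so D = Cmin,ss·Vd·(1−f)/f.
D = 6 × 52 × (1−f)/f ≈ 6 × 52 × 5.72717 ≈ 1786.88 mg.

1787 mg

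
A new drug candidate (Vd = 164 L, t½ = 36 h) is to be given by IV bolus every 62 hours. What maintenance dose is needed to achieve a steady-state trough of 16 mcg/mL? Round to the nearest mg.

6034 mg

τ/t½ = 62/36 ≈ 1.7222, so f = (1/2)^(62/36) ≈ 0.303082.
Cmin,ss = (D/Vd)·f/(1−f), so D = Cmin,ss·Vd·(1−f)/f.
D = 16 × 164 × (1−f)/f ≈ 16 × 164 × 2.29944 ≈ 6033.73 mg.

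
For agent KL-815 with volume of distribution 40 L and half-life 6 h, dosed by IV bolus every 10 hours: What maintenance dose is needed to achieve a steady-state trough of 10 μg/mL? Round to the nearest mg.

τ/t½ = 10/6 ≈ 1.6667, so f = (1/2)^(10/6) ≈ 0.314980.
Cmin,ss = (D/Vd)·f/(1−f), so D = Cmin,ss·Vd·(1−f)/f.
D = 10 × 40 × (1−f)/f ≈ 10 × 40 × 2.17480 ≈ 869.92 mg.

870 mg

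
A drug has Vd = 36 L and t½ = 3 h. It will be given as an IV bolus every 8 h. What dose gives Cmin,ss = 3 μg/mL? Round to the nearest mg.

τ/t½ = 8/3 ≈ 2.6667, so f = (1/2)^(8/3) ≈ 0.157490.
Cmin,ss = (D/Vd)·f/(1−f), so D = Cmin,ss·Vd·(1−f)/f.
D = 3 × 36 × (1−f)/f ≈ 3 × 36 × 5.34961 ≈ 577.76 mg.

578 mg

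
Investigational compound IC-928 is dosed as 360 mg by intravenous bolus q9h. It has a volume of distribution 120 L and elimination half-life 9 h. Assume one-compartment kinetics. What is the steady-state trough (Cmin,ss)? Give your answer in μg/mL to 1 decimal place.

3.0 μg/mL

τ = 9 h = 1 half-life, so f = (1/2)^1 = 0.5.
At steady state, R = 1/(1 − 0.5) = 2/1.
Single-dose peak C₀ = D/Vd = 360/120 = 3 μg/mL.
Steady-state peak Cmax,ss = C₀·R = 3 × 2/1 ≈ 6.000 μg/mL.
Steady-state trough Cmin,ss = Cmax,ss·f ≈ 6.000 × 0.5 ≈ 3.000 μg/mL.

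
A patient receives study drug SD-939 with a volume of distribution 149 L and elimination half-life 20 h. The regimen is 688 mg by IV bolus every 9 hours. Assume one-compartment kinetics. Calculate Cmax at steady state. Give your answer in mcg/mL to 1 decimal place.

17.2 mcg/mL

Over one 9-h interval, 9/20 ≈ 0.45 half-lives elapse, leaving f ≈ 0.7320 of each dose.
Accumulation ratio R = 1/(1 − f) ≈ 1/0.2680 ≈ 3.7313.
Each bolus raises the concentration by D/Vd = 688/149 ≈ 4.617 mcg/mL.
Steady-state peak Cmax,ss = C₀·R ≈ 4.617 × 3.7313 ≈ 17.227 mcg/mL.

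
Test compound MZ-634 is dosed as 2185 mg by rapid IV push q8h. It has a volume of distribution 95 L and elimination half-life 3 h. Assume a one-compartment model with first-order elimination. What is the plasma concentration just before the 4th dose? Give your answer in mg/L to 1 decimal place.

f = (1/2)^(τ/t½) = (1/2)^(8/3) ≈ 0.1575.
C₀ = D/Vd = 2185/95 ≈ 23.000 mg/L.
Before the 4th dose, 3 doses have been given. Superposition: Cmin = C₀·(f + f² + … + f^3).
≈ 23.000 × (0.1575 + 0.0248 + 0.0039) ≈ 23.000 × 0.1862 ≈ 4.283 mg/L.

4.3 mg/L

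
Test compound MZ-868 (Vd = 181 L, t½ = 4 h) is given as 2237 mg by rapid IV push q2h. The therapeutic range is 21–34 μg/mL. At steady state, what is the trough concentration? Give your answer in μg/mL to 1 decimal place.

k = ln2/t½ = ln2/4 ≈ 0.173287 h⁻¹; fraction remaining f = e^(−kτ) = e^(−0.173287×2) ≈ 0.7071.
Accumulation ratio R = 1/(1 − f) ≈ 1/0.2929 ≈ 3.4141.
Each bolus raises the concentration by D/Vd = 2237/181 ≈ 12.359 μg/mL.
Steady-state peak Cmax,ss = C₀·R ≈ 12.359 × 3.4141 ≈ 42.195 μg/mL.
Steady-state trough Cmin,ss = Cmax,ss·f ≈ 42.195 × 0.7071 ≈ 29.836 μg/mL.
Trough 29.8 μg/mL vs MEC 21 μg/mL: adequate.

29.8 μg/mL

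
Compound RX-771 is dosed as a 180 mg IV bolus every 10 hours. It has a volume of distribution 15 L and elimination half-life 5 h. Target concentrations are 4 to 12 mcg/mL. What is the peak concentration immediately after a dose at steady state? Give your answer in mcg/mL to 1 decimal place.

The dosing interval is 2 half-lives, so f = 2^(−2) = 0.25.
At steady state, R = 1/(1 − 0.25) = 4/3.
Single-dose peak C₀ = D/Vd = 180/15 = 12 mcg/mL.
Steady-state peak Cmax,ss = C₀·R = 12 × 4/3 ≈ 16.000 mcg/mL.
Peak 16.0 mcg/mL vs MTC 12 mcg/mL: exceeds toxic threshold.

16.0 mcg/mL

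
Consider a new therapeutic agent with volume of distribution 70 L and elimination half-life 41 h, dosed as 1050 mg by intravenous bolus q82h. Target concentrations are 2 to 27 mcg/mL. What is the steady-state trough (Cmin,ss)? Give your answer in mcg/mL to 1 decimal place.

τ = 82 h = 2 half-lives, so f = (1/2)^2 = 0.25.
At steady state, R = 1/(1 − 0.25) = 4/3.
Single-dose peak C₀ = D/Vd = 1050/70 = 15 mcg/mL.
Steady-state peak Cmax,ss = C₀·R = 15 × 4/3 ≈ 20.000 mcg/mL.
Steady-state trough Cmin,ss = Cmax,ss·f ≈ 20.000 × 0.25 ≈ 5.000 mcg/mL.
Trough 5.0 mcg/mL vs MEC 2 mcg/mL: adequate.

5.0 mcg/mL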